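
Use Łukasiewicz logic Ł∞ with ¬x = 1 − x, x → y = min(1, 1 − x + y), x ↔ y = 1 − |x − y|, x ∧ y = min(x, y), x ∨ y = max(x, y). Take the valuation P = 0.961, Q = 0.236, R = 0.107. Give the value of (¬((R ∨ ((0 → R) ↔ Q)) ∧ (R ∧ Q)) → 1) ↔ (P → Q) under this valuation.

0.275

0 → R = min(1, 1 − 0.000 + 0.107) = min(1, 1.107) = 1.000
(0 → R) ↔ Q = 1 − |1.000 − 0.236| = 1 − 0.764 = 0.236
R ∨ ((0 → R) ↔ Q) = max(0.107, 0.236) = 0.236
R ∧ Q = min(0.107, 0.236) = 0.107
(R ∨ ((0 → R) ↔ Q)) ∧ (R ∧ Q) = min(0.236, 0.107) = 0.107
¬((R ∨ ((0 → R) ↔ Q)) ∧ (R ∧ Q)) = 1 − 0.107 = 0.893
¬((R ∨ ((0 → R) ↔ Q)) ∧ (R ∧ Q)) → 1 = min(1, 1 − 0.893 + 1.000) = min(1, 1.107) = 1.000
P → Q = min(1, 1 − 0.961 + 0.236) = min(1, 0.275) = 0.275
(¬((R ∨ ((0 → R) ↔ Q)) ∧ (R ∧ Q)) → 1) ↔ (P → Q) = 1 − |1.000 − 0.275| = 1 − 0.725 = 0.275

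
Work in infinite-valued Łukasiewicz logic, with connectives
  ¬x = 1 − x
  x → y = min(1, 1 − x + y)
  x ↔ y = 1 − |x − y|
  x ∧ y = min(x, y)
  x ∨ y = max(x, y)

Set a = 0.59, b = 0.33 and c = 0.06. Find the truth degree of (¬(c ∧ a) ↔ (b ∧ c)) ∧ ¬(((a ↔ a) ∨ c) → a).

c ∧ a = min(0.06, 0.59) = 0.06
¬(c ∧ a) = 1 − 0.06 = 0.94
b ∧ c = min(0.33, 0.06) = 0.06
¬(c ∧ a) ↔ (b ∧ c) = 1 − |0.94 − 0.06| = 1 − 0.88 = 0.12
a ↔ a = 1 − |0.59 − 0.59| = 1 − 0.00 = 1.00
(a ↔ a) ∨ c = max(1.00, 0.06) = 1.00
((a ↔ a) ∨ c) → a = min(1, 1 − 1.00 + 0.59) = min(1, 0.59) = 0.59
¬(((a ↔ a) ∨ c) → a) = 1 − 0.59 = 0.41
(¬(c ∧ a) ↔ (b ∧ c)) ∧ ¬(((a ↔ a) ∨ c) → a) = min(0.12, 0.41) = 0.12

0.12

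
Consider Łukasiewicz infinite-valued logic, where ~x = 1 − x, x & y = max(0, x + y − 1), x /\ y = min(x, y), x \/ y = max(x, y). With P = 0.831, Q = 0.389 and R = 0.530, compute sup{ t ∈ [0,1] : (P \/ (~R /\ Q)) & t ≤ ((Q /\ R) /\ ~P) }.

0.338

~R = 1 − 0.530 = 0.470
~R /\ Q = min(0.470, 0.389) = 0.389
P \/ (~R /\ Q) = max(0.831, 0.389) = 0.831
So the left factor is P \/ (~R /\ Q) = 0.831.
Q /\ R = min(0.389, 0.530) = 0.389
~P = 1 − 0.831 = 0.169
(Q /\ R) /\ ~P = min(0.389, 0.169) = 0.169
So the right-hand bound is (Q /\ R) /\ ~P = 0.169.
The residuum of the Łukasiewicz t-norm gives the supremum: min(1, 1 − 0.831 + 0.169).
1 − 0.831 + 0.169 = 0.338, so t = min(1, 0.338) = 0.338.
Check: 0.831 & 0.338 = max(0, 0.169) = 0.169 ≤ 0.169.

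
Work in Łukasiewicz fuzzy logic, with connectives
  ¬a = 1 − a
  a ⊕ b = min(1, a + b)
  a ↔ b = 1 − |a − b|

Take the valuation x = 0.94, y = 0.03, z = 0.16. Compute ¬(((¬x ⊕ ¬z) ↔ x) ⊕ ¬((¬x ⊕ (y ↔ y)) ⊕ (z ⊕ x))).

¬x = 1 − 0.94 = 0.06
¬z = 1 − 0.16 = 0.84
¬x ⊕ ¬z = min(1, 0.06 + 0.84) = min(1, 0.90) = 0.90
(¬x ⊕ ¬z) ↔ x = 1 − |0.90 − 0.94| = 1 − 0.04 = 0.96
y ↔ y = 1 − |0.03 − 0.03| = 1 − 0.00 = 1.00
¬x ⊕ (y ↔ y) = min(1, 0.06 + 1.00) = min(1, 1.06) = 1.00
z ⊕ x = min(1, 0.16 + 0.94) = min(1, 1.10) = 1.00
(¬x ⊕ (y ↔ y)) ⊕ (z ⊕ x) = min(1, 1.00 + 1.00) = min(1, 2.00) = 1.00
¬((¬x ⊕ (y ↔ y)) ⊕ (z ⊕ x)) = 1 − 1.00 = 0.00
((¬x ⊕ ¬z) ↔ x) ⊕ ¬((¬x ⊕ (y ↔ y)) ⊕ (z ⊕ x)) = min(1, 0.96 + 0.00) = min(1, 0.96) = 0.96
¬(((¬x ⊕ ¬z) ↔ x) ⊕ ¬((¬x ⊕ (y ↔ y)) ⊕ (z ⊕ x))) = 1 − 0.96 = 0.04

0.04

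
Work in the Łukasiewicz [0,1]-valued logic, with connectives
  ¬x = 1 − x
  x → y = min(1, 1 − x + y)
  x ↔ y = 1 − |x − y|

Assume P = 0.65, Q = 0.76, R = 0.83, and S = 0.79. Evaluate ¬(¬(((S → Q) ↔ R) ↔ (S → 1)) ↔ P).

S → Q = min(1, 1 − 0.79 + 0.76) = min(1, 0.97) = 0.97
(S → Q) ↔ R = 1 − |0.97 − 0.83| = 1 − 0.14 = 0.86
S → 1 = min(1, 1 − 0.79 + 1.00) = min(1, 1.21) = 1.00
((S → Q) ↔ R) ↔ (S → 1) = 1 − |0.86 − 1.00| = 1 − 0.14 = 0.86
¬(((S → Q) ↔ R) ↔ (S → 1)) = 1 − 0.86 = 0.14
¬(((S → Q) ↔ R) ↔ (S → 1)) ↔ P = 1 − |0.14 − 0.65| = 1 − 0.51 = 0.49
¬(¬(((S → Q) ↔ R) ↔ (S → 1)) ↔ P) = 1 − 0.49 = 0.51

0.51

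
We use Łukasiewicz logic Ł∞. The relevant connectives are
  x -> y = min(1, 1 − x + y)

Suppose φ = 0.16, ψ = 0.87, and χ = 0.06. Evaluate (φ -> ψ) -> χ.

0.06

φ -> ψ = min(1, 1 − 0.16 + 0.87) = min(1, 1.71) = 1.00
(φ -> ψ) -> χ = min(1, 1 − 1.00 + 0.06) = min(1, 0.06) = 0.06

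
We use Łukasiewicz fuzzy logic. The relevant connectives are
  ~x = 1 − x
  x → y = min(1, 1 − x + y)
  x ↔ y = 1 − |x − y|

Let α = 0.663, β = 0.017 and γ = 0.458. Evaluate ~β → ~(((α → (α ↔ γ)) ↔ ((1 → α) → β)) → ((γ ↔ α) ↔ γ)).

~β = 1 − 0.017 = 0.983
α ↔ γ = 1 − |0.663 − 0.458| = 1 − 0.205 = 0.795
α → (α ↔ γ) = min(1, 1 − 0.663 + 0.795) = min(1, 1.132) = 1.000
1 → α = min(1, 1 − 1.000 + 0.663) = min(1, 0.663) = 0.663
(1 → α) → β = min(1, 1 − 0.663 + 0.017) = min(1, 0.354) = 0.354
(α → (α ↔ γ)) ↔ ((1 → α) → β) = 1 − |1.000 − 0.354| = 1 − 0.646 = 0.354
γ ↔ α = 1 − |0.458 − 0.663| = 1 − 0.205 = 0.795
(γ ↔ α) ↔ γ = 1 − |0.795 − 0.458| = 1 − 0.337 = 0.663
((α → (α ↔ γ)) ↔ ((1 → α) → β)) → ((γ ↔ α) ↔ γ) = min(1, 1 − 0.354 + 0.663) = min(1, 1.309) = 1.000
~(((α → (α ↔ γ)) ↔ ((1 → α) → β)) → ((γ ↔ α) ↔ γ)) = 1 − 1.000 = 0.000
~β → ~(((α → (α ↔ γ)) ↔ ((1 → α) → β)) → ((γ ↔ α) ↔ γ)) = min(1, 1 − 0.983 + 0.000) = min(1, 0.017) = 0.017

0.017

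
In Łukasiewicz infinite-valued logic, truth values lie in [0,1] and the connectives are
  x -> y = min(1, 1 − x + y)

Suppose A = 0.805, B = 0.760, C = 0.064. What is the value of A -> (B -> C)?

0.499

B -> C = min(1, 1 − 0.760 + 0.064) = min(1, 0.304) = 0.304
A -> (B -> C) = min(1, 1 − 0.805 + 0.304) = min(1, 0.499) = 0.499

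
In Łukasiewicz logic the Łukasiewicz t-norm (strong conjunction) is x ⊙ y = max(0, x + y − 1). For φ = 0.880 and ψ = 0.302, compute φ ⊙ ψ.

0.182

φ ⊙ ψ = max(0, 0.880 + 0.302 − 1) = max(0, 0.182) = 0.182
For comparison, the Gödel (minimum) t-norm min(x, y) would give 0.302.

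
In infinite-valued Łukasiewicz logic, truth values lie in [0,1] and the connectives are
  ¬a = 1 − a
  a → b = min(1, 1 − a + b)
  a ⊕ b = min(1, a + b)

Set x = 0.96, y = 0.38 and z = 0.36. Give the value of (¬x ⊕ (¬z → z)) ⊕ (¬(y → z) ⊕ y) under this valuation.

¬x = 1 − 0.96 = 0.04
¬z = 1 − 0.36 = 0.64
¬z → z = min(1, 1 − 0.64 + 0.36) = min(1, 0.72) = 0.72
¬x ⊕ (¬z → z) = min(1, 0.04 + 0.72) = min(1, 0.76) = 0.76
y → z = min(1, 1 − 0.38 + 0.36) = min(1, 0.98) = 0.98
¬(y → z) = 1 − 0.98 = 0.02
¬(y → z) ⊕ y = min(1, 0.02 + 0.38) = min(1, 0.40) = 0.40
(¬x ⊕ (¬z → z)) ⊕ (¬(y → z) ⊕ y) = min(1, 0.76 + 0.40) = min(1, 1.16) = 1.00

1.00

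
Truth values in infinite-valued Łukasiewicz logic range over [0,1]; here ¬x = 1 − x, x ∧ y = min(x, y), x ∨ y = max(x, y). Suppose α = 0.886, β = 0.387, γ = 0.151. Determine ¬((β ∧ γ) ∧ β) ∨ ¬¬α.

0.886

β ∧ γ = min(0.387, 0.151) = 0.151
(β ∧ γ) ∧ β = min(0.151, 0.387) = 0.151
¬((β ∧ γ) ∧ β) = 1 − 0.151 = 0.849
¬α = 1 − 0.886 = 0.114
¬¬α = 1 − 0.114 = 0.886
¬((β ∧ γ) ∧ β) ∨ ¬¬α = max(0.849, 0.886) = 0.886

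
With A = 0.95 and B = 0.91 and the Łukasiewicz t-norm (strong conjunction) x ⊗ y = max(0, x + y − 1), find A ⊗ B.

0.86

A ⊗ B = max(0, 0.95 + 0.91 − 1) = max(0, 0.86) = 0.86
For comparison, the Gödel (minimum) t-norm min(x, y) would give 0.91.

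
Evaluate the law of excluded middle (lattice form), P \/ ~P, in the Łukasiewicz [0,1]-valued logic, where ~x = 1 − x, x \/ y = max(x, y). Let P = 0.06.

0.94

~P = 1 − 0.06 = 0.94
P \/ ~P = max(0.06, 0.94) = 0.94
(The value 0.94 < 1 shows this instance is not satisfied; not a Ł∞-tautology — its value is max(a, 1−a).)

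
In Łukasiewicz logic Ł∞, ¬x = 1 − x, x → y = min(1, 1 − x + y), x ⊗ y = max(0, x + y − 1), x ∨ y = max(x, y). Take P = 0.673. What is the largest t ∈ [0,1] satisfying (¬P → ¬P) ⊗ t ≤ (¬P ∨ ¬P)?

0.327

¬P = 1 − 0.673 = 0.327
¬P → ¬P = min(1, 1 − 0.327 + 0.327) = min(1, 1.000) = 1.000
So the left factor is ¬P → ¬P = 1.000.
¬P ∨ ¬P = max(0.327, 0.327) = 0.327
So the right-hand bound is ¬P ∨ ¬P = 0.327.
The residuum of the Łukasiewicz t-norm gives the supremum: min(1, 1 − 1.000 + 0.327).
1 − 1.000 + 0.327 = 0.327, so t = min(1, 0.327) = 0.327.
Check: 1.000 ⊗ 0.327 = max(0, 0.327) = 0.327 ≤ 0.327.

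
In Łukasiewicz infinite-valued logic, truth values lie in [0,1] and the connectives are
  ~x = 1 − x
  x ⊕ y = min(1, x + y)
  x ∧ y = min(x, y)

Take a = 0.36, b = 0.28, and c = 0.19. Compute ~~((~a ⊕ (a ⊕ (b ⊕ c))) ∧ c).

0.19

~a = 1 − 0.36 = 0.64
b ⊕ c = min(1, 0.28 + 0.19) = min(1, 0.47) = 0.47
a ⊕ (b ⊕ c) = min(1, 0.36 + 0.47) = min(1, 0.83) = 0.83
~a ⊕ (a ⊕ (b ⊕ c)) = min(1, 0.64 + 0.83) = min(1, 1.47) = 1.00
(~a ⊕ (a ⊕ (b ⊕ c))) ∧ c = min(1.00, 0.19) = 0.19
~((~a ⊕ (a ⊕ (b ⊕ c))) ∧ c) = 1 − 0.19 = 0.81
~~((~a ⊕ (a ⊕ (b ⊕ c))) ∧ c) = 1 − 0.81 = 0.19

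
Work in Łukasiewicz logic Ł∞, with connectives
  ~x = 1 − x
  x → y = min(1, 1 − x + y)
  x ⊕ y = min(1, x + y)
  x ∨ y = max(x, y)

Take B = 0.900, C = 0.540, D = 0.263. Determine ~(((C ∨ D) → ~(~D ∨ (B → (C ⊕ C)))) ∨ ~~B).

0.100

C ∨ D = max(0.540, 0.263) = 0.540
~D = 1 − 0.263 = 0.737
C ⊕ C = min(1, 0.540 + 0.540) = min(1, 1.080) = 1.000
B → (C ⊕ C) = min(1, 1 − 0.900 + 1.000) = min(1, 1.100) = 1.000
~D ∨ (B → (C ⊕ C)) = max(0.737, 1.000) = 1.000
~(~D ∨ (B → (C ⊕ C))) = 1 − 1.000 = 0.000
(C ∨ D) → ~(~D ∨ (B → (C ⊕ C))) = min(1, 1 − 0.540 + 0.000) = min(1, 0.460) = 0.460
~B = 1 − 0.900 = 0.100
~~B = 1 − 0.100 = 0.900
((C ∨ D) → ~(~D ∨ (B → (C ⊕ C)))) ∨ ~~B = max(0.460, 0.900) = 0.900
~(((C ∨ D) → ~(~D ∨ (B → (C ⊕ C)))) ∨ ~~B) = 1 − 0.900 = 0.100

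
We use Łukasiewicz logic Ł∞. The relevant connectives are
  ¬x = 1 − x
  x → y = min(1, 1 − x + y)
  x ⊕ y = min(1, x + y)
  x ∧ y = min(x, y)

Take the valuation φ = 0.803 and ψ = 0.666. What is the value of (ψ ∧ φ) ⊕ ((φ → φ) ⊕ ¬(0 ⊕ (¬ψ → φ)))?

ψ ∧ φ = min(0.666, 0.803) = 0.666
φ → φ = min(1, 1 − 0.803 + 0.803) = min(1, 1.000) = 1.000
¬ψ = 1 − 0.666 = 0.334
¬ψ → φ = min(1, 1 − 0.334 + 0.803) = min(1, 1.469) = 1.000
0 ⊕ (¬ψ → φ) = min(1, 0.000 + 1.000) = min(1, 1.000) = 1.000
¬(0 ⊕ (¬ψ → φ)) = 1 − 1.000 = 0.000
(φ → φ) ⊕ ¬(0 ⊕ (¬ψ → φ)) = min(1, 1.000 + 0.000) = min(1, 1.000) = 1.000
(ψ ∧ φ) ⊕ ((φ → φ) ⊕ ¬(0 ⊕ (¬ψ → φ))) = min(1, 0.666 + 1.000) = min(1, 1.666) = 1.000

1.000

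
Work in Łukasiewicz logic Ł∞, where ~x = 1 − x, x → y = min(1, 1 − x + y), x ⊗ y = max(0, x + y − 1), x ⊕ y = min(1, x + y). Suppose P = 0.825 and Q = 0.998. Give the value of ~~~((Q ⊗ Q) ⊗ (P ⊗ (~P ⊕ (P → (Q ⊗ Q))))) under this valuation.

0.179

Q ⊗ Q = max(0, 0.998 + 0.998 − 1) = max(0, 0.996) = 0.996
~P = 1 − 0.825 = 0.175
P → (Q ⊗ Q) = min(1, 1 − 0.825 + 0.996) = min(1, 1.171) = 1.000
~P ⊕ (P → (Q ⊗ Q)) = min(1, 0.175 + 1.000) = min(1, 1.175) = 1.000
P ⊗ (~P ⊕ (P → (Q ⊗ Q))) = max(0, 0.825 + 1.000 − 1) = max(0, 0.825) = 0.825
(Q ⊗ Q) ⊗ (P ⊗ (~P ⊕ (P → (Q ⊗ Q)))) = max(0, 0.996 + 0.825 − 1) = max(0, 0.821) = 0.821
~((Q ⊗ Q) ⊗ (P ⊗ (~P ⊕ (P → (Q ⊗ Q))))) = 1 − 0.821 = 0.179
~~((Q ⊗ Q) ⊗ (P ⊗ (~P ⊕ (P → (Q ⊗ Q))))) = 1 − 0.179 = 0.821
~~~((Q ⊗ Q) ⊗ (P ⊗ (~P ⊕ (P → (Q ⊗ Q))))) = 1 − 0.821 = 0.179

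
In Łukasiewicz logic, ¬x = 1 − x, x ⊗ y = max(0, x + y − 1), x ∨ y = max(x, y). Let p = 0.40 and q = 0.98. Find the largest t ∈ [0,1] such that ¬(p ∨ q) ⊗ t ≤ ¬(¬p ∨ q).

1.00

p ∨ q = max(0.40, 0.98) = 0.98
¬(p ∨ q) = 1 − 0.98 = 0.02
So the left factor is ¬(p ∨ q) = 0.02.
¬p = 1 − 0.40 = 0.60
¬p ∨ q = max(0.60, 0.98) = 0.98
¬(¬p ∨ q) = 1 − 0.98 = 0.02
So the right-hand bound is ¬(¬p ∨ q) = 0.02.
The residuum of the Łukasiewicz t-norm gives the supremum: min(1, 1 − 0.02 + 0.02).
1 − 0.02 + 0.02 = 1.00, so t = min(1, 1.00) = 1.00.
Check: 0.02 ⊗ 1.00 = max(0, 0.02) = 0.02 ≤ 0.02.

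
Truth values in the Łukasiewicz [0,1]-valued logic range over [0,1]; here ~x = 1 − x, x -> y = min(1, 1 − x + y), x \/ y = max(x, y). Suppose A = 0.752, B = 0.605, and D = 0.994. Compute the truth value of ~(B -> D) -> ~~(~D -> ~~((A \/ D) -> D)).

B -> D = min(1, 1 − 0.605 + 0.994) = min(1, 1.389) = 1.000
~(B -> D) = 1 − 1.000 = 0.000
~D = 1 − 0.994 = 0.006
A \/ D = max(0.752, 0.994) = 0.994
(A \/ D) -> D = min(1, 1 − 0.994 + 0.994) = min(1, 1.000) = 1.000
~((A \/ D) -> D) = 1 − 1.000 = 0.000
~~((A \/ D) -> D) = 1 − 0.000 = 1.000
~D -> ~~((A \/ D) -> D) = min(1, 1 − 0.006 + 1.000) = min(1, 1.994) = 1.000
~(~D -> ~~((A \/ D) -> D)) = 1 − 1.000 = 0.000
~~(~D -> ~~((A \/ D) -> D)) = 1 − 0.000 = 1.000
~(B -> D) -> ~~(~D -> ~~((A \/ D) -> D)) = min(1, 1 − 0.000 + 1.000) = min(1, 2.000) = 1.000

1.000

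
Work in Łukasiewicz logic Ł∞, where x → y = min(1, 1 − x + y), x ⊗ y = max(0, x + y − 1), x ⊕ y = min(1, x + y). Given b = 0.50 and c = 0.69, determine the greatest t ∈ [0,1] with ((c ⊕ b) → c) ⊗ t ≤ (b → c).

c ⊕ b = min(1, 0.69 + 0.50) = min(1, 1.19) = 1.00
(c ⊕ b) → c = min(1, 1 − 1.00 + 0.69) = min(1, 0.69) = 0.69
So the left factor is (c ⊕ b) → c = 0.69.
b → c = min(1, 1 − 0.50 + 0.69) = min(1, 1.19) = 1.00
So the right-hand bound is b → c = 1.00.
The residuum of the Łukasiewicz t-norm gives the supremum: min(1, 1 − 0.69 + 1.00).
1 − 0.69 + 1.00 = 1.31, so t = min(1, 1.31) = 1.00.
Check: 0.69 ⊗ 1.00 = max(0, 0.69) = 0.69 ≤ 1.00.

1.00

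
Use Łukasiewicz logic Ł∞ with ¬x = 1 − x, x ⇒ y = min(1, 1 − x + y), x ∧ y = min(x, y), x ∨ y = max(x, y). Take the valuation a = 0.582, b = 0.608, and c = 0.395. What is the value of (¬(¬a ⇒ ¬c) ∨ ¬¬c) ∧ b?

0.395

¬a = 1 − 0.582 = 0.418
¬c = 1 − 0.395 = 0.605
¬a ⇒ ¬c = min(1, 1 − 0.418 + 0.605) = min(1, 1.187) = 1.000
¬(¬a ⇒ ¬c) = 1 − 1.000 = 0.000
¬¬c = 1 − 0.605 = 0.395
¬(¬a ⇒ ¬c) ∨ ¬¬c = max(0.000, 0.395) = 0.395
(¬(¬a ⇒ ¬c) ∨ ¬¬c) ∧ b = min(0.395, 0.608) = 0.395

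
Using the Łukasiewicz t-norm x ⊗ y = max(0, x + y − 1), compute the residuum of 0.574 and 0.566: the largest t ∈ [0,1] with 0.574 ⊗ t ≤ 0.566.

The residuum of the Łukasiewicz t-norm gives the supremum: min(1, 1 − 0.574 + 0.566).
1 − 0.574 + 0.566 = 0.992, so t = min(1, 0.992) = 0.992.
Check: 0.574 ⊗ 0.992 = max(0, 0.566) = 0.566 ≤ 0.566.

0.992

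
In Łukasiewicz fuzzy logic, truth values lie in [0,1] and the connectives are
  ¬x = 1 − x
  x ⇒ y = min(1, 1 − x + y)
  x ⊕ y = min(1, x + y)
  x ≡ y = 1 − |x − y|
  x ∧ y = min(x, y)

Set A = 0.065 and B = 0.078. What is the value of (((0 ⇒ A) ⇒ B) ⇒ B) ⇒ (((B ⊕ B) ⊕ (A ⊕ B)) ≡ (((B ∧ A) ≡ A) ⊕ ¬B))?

0.299

0 ⇒ A = min(1, 1 − 0.000 + 0.065) = min(1, 1.065) = 1.000
(0 ⇒ A) ⇒ B = min(1, 1 − 1.000 + 0.078) = min(1, 0.078) = 0.078
((0 ⇒ A) ⇒ B) ⇒ B = min(1, 1 − 0.078 + 0.078) = min(1, 1.000) = 1.000
B ⊕ B = min(1, 0.078 + 0.078) = min(1, 0.156) = 0.156
A ⊕ B = min(1, 0.065 + 0.078) = min(1, 0.143) = 0.143
(B ⊕ B) ⊕ (A ⊕ B) = min(1, 0.156 + 0.143) = min(1, 0.299) = 0.299
B ∧ A = min(0.078, 0.065) = 0.065
(B ∧ A) ≡ A = 1 − |0.065 − 0.065| = 1 − 0.000 = 1.000
¬B = 1 − 0.078 = 0.922
((B ∧ A) ≡ A) ⊕ ¬B = min(1, 1.000 + 0.922) = min(1, 1.922) = 1.000
((B ⊕ B) ⊕ (A ⊕ B)) ≡ (((B ∧ A) ≡ A) ⊕ ¬B) = 1 − |0.299 − 1.000| = 1 − 0.701 = 0.299
(((0 ⇒ A) ⇒ B) ⇒ B) ⇒ (((B ⊕ B) ⊕ (A ⊕ B)) ≡ (((B ∧ A) ≡ A) ⊕ ¬B)) = min(1, 1 − 1.000 + 0.299) = min(1, 0.299) = 0.299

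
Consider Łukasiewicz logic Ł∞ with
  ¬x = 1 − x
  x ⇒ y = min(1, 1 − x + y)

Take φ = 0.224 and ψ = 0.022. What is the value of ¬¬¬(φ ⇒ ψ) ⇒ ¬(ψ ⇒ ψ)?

0.798

φ ⇒ ψ = min(1, 1 − 0.224 + 0.022) = min(1, 0.798) = 0.798
¬(φ ⇒ ψ) = 1 − 0.798 = 0.202
¬¬(φ ⇒ ψ) = 1 − 0.202 = 0.798
¬¬¬(φ ⇒ ψ) = 1 − 0.798 = 0.202
ψ ⇒ ψ = min(1, 1 − 0.022 + 0.022) = min(1, 1.000) = 1.000
¬(ψ ⇒ ψ) = 1 − 1.000 = 0.000
¬¬¬(φ ⇒ ψ) ⇒ ¬(ψ ⇒ ψ) = min(1, 1 − 0.202 + 0.000) = min(1, 0.798) = 0.798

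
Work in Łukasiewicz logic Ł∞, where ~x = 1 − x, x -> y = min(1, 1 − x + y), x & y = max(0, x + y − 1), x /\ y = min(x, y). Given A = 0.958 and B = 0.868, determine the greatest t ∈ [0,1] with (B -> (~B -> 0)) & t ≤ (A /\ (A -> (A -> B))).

~B = 1 − 0.868 = 0.132
~B -> 0 = min(1, 1 − 0.132 + 0.000) = min(1, 0.868) = 0.868
B -> (~B -> 0) = min(1, 1 − 0.868 + 0.868) = min(1, 1.000) = 1.000
So the left factor is B -> (~B -> 0) = 1.000.
A -> B = min(1, 1 − 0.958 + 0.868) = min(1, 0.910) = 0.910
A -> (A -> B) = min(1, 1 − 0.958 + 0.910) = min(1, 0.952) = 0.952
A /\ (A -> (A -> B)) = min(0.958, 0.952) = 0.952
So the right-hand bound is A /\ (A -> (A -> B)) = 0.952.
The residuum of the Łukasiewicz t-norm gives the supremum: min(1, 1 − 1.000 + 0.952).
1 − 1.000 + 0.952 = 0.952, so t = min(1, 0.952) = 0.952.
Check: 1.000 & 0.952 = max(0, 0.952) = 0.952 ≤ 0.952.

0.952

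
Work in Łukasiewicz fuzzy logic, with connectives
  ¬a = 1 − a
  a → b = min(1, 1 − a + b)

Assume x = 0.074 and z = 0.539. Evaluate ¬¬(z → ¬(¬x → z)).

0.848

¬x = 1 − 0.074 = 0.926
¬x → z = min(1, 1 − 0.926 + 0.539) = min(1, 0.613) = 0.613
¬(¬x → z) = 1 − 0.613 = 0.387
z → ¬(¬x → z) = min(1, 1 − 0.539 + 0.387) = min(1, 0.848) = 0.848
¬(z → ¬(¬x → z)) = 1 − 0.848 = 0.152
¬¬(z → ¬(¬x → z)) = 1 − 0.152 = 0.848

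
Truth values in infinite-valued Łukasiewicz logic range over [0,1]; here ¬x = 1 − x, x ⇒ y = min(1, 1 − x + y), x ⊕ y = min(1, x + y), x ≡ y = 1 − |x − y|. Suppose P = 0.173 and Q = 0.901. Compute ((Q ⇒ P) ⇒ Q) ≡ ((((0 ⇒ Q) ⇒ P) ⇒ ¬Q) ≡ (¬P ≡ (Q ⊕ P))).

0.901

Q ⇒ P = min(1, 1 − 0.901 + 0.173) = min(1, 0.272) = 0.272
(Q ⇒ P) ⇒ Q = min(1, 1 − 0.272 + 0.901) = min(1, 1.629) = 1.000
0 ⇒ Q = min(1, 1 − 0.000 + 0.901) = min(1, 1.901) = 1.000
(0 ⇒ Q) ⇒ P = min(1, 1 − 1.000 + 0.173) = min(1, 0.173) = 0.173
¬Q = 1 − 0.901 = 0.099
((0 ⇒ Q) ⇒ P) ⇒ ¬Q = min(1, 1 − 0.173 + 0.099) = min(1, 0.926) = 0.926
¬P = 1 − 0.173 = 0.827
Q ⊕ P = min(1, 0.901 + 0.173) = min(1, 1.074) = 1.000
¬P ≡ (Q ⊕ P) = 1 − |0.827 − 1.000| = 1 − 0.173 = 0.827
(((0 ⇒ Q) ⇒ P) ⇒ ¬Q) ≡ (¬P ≡ (Q ⊕ P)) = 1 − |0.926 − 0.827| = 1 − 0.099 = 0.901
((Q ⇒ P) ⇒ Q) ≡ ((((0 ⇒ Q) ⇒ P) ⇒ ¬Q) ≡ (¬P ≡ (Q ⊕ P))) = 1 − |1.000 − 0.901| = 1 − 0.099 = 0.901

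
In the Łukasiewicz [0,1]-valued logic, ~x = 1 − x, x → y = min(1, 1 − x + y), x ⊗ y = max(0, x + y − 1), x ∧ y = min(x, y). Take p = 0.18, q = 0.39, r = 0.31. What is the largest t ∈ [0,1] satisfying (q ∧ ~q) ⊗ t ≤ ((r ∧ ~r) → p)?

1.00

~q = 1 − 0.39 = 0.61
q ∧ ~q = min(0.39, 0.61) = 0.39
So the left factor is q ∧ ~q = 0.39.
~r = 1 − 0.31 = 0.69
r ∧ ~r = min(0.31, 0.69) = 0.31
(r ∧ ~r) → p = min(1, 1 − 0.31 + 0.18) = min(1, 0.87) = 0.87
So the right-hand bound is (r ∧ ~r) → p = 0.87.
The residuum of the Łukasiewicz t-norm gives the supremum: min(1, 1 − 0.39 + 0.87).
1 − 0.39 + 0.87 = 1.48, so t = min(1, 1.48) = 1.00.
Check: 0.39 ⊗ 1.00 = max(0, 0.39) = 0.39 ≤ 0.87.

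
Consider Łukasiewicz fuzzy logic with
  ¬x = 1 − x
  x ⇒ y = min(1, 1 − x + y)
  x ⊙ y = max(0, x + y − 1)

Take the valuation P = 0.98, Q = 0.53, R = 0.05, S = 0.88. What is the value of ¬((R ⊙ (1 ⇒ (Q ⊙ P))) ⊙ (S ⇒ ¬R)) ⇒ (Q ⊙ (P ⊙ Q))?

Q ⊙ P = max(0, 0.53 + 0.98 − 1) = max(0, 0.51) = 0.51
1 ⇒ (Q ⊙ P) = min(1, 1 − 1.00 + 0.51) = min(1, 0.51) = 0.51
R ⊙ (1 ⇒ (Q ⊙ P)) = max(0, 0.05 + 0.51 − 1) = max(0, -0.44) = 0.00
¬R = 1 − 0.05 = 0.95
S ⇒ ¬R = min(1, 1 − 0.88 + 0.95) = min(1, 1.07) = 1.00
(R ⊙ (1 ⇒ (Q ⊙ P))) ⊙ (S ⇒ ¬R) = max(0, 0.00 + 1.00 − 1) = max(0, 0.00) = 0.00
¬((R ⊙ (1 ⇒ (Q ⊙ P))) ⊙ (S ⇒ ¬R)) = 1 − 0.00 = 1.00
P ⊙ Q = max(0, 0.98 + 0.53 − 1) = max(0, 0.51) = 0.51
Q ⊙ (P ⊙ Q) = max(0, 0.53 + 0.51 − 1) = max(0, 0.04) = 0.04
¬((R ⊙ (1 ⇒ (Q ⊙ P))) ⊙ (S ⇒ ¬R)) ⇒ (Q ⊙ (P ⊙ Q)) = min(1, 1 − 1.00 + 0.04) = min(1, 0.04) = 0.04

0.04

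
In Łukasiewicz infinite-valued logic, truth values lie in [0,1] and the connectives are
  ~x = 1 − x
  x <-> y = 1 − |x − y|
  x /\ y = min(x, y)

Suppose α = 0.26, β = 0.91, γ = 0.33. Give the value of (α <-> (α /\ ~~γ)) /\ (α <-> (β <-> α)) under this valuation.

~γ = 1 − 0.33 = 0.67
~~γ = 1 − 0.67 = 0.33
α /\ ~~γ = min(0.26, 0.33) = 0.26
α <-> (α /\ ~~γ) = 1 − |0.26 − 0.26| = 1 − 0.00 = 1.00
β <-> α = 1 − |0.91 − 0.26| = 1 − 0.65 = 0.35
α <-> (β <-> α) = 1 − |0.26 − 0.35| = 1 − 0.09 = 0.91
(α <-> (α /\ ~~γ)) /\ (α <-> (β <-> α)) = min(1.00, 0.91) = 0.91

0.91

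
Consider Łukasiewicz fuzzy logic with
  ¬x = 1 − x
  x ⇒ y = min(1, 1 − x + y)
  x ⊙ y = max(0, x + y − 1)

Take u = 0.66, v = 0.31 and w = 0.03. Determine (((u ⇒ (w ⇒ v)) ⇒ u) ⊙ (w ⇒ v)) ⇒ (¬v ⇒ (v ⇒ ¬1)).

1.00

w ⇒ v = min(1, 1 − 0.03 + 0.31) = min(1, 1.28) = 1.00
u ⇒ (w ⇒ v) = min(1, 1 − 0.66 + 1.00) = min(1, 1.34) = 1.00
(u ⇒ (w ⇒ v)) ⇒ u = min(1, 1 − 1.00 + 0.66) = min(1, 0.66) = 0.66
((u ⇒ (w ⇒ v)) ⇒ u) ⊙ (w ⇒ v) = max(0, 0.66 + 1.00 − 1) = max(0, 0.66) = 0.66
¬v = 1 − 0.31 = 0.69
¬1 = 1 − 1.00 = 0.00
v ⇒ ¬1 = min(1, 1 − 0.31 + 0.00) = min(1, 0.69) = 0.69
¬v ⇒ (v ⇒ ¬1) = min(1, 1 − 0.69 + 0.69) = min(1, 1.00) = 1.00
(((u ⇒ (w ⇒ v)) ⇒ u) ⊙ (w ⇒ v)) ⇒ (¬v ⇒ (v ⇒ ¬1)) = min(1, 1 − 0.66 + 1.00) = min(1, 1.34) = 1.00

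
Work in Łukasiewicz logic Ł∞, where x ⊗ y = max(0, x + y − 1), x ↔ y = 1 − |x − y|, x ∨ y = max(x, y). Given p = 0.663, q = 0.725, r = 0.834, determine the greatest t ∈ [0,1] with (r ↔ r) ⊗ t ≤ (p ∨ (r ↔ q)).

r ↔ r = 1 − |0.834 − 0.834| = 1 − 0.000 = 1.000
So the left factor is r ↔ r = 1.000.
r ↔ q = 1 − |0.834 − 0.725| = 1 − 0.109 = 0.891
p ∨ (r ↔ q) = max(0.663, 0.891) = 0.891
So the right-hand bound is p ∨ (r ↔ q) = 0.891.
The residuum of the Łukasiewicz t-norm gives the supremum: min(1, 1 − 1.000 + 0.891).
1 − 1.000 + 0.891 = 0.891, so t = min(1, 0.891) = 0.891.
Check: 1.000 ⊗ 0.891 = max(0, 0.891) = 0.891 ≤ 0.891.

0.891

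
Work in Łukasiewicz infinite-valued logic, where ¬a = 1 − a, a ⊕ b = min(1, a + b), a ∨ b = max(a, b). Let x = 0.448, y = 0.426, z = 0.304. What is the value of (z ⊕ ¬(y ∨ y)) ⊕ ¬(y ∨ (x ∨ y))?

y ∨ y = max(0.426, 0.426) = 0.426
¬(y ∨ y) = 1 − 0.426 = 0.574
z ⊕ ¬(y ∨ y) = min(1, 0.304 + 0.574) = min(1, 0.878) = 0.878
x ∨ y = max(0.448, 0.426) = 0.448
y ∨ (x ∨ y) = max(0.426, 0.448) = 0.448
¬(y ∨ (x ∨ y)) = 1 − 0.448 = 0.552
(z ⊕ ¬(y ∨ y)) ⊕ ¬(y ∨ (x ∨ y)) = min(1, 0.878 + 0.552) = min(1, 1.430) = 1.000

1.000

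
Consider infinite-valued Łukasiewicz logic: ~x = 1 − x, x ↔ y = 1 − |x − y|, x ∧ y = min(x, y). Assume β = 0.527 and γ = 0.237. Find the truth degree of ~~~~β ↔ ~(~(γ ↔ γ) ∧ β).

~β = 1 − 0.527 = 0.473
~~β = 1 − 0.473 = 0.527
~~~β = 1 − 0.527 = 0.473
~~~~β = 1 − 0.473 = 0.527
γ ↔ γ = 1 − |0.237 − 0.237| = 1 − 0.000 = 1.000
~(γ ↔ γ) = 1 − 1.000 = 0.000
~(γ ↔ γ) ∧ β = min(0.000, 0.527) = 0.000
~(~(γ ↔ γ) ∧ β) = 1 − 0.000 = 1.000
~~~~β ↔ ~(~(γ ↔ γ) ∧ β) = 1 − |0.527 − 1.000| = 1 − 0.473 = 0.527

0.527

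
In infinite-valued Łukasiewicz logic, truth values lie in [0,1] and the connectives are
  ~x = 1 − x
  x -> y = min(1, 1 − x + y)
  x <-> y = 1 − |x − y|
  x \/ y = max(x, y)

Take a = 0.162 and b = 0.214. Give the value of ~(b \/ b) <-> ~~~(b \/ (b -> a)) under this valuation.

0.266

b \/ b = max(0.214, 0.214) = 0.214
~(b \/ b) = 1 − 0.214 = 0.786
b -> a = min(1, 1 − 0.214 + 0.162) = min(1, 0.948) = 0.948
b \/ (b -> a) = max(0.214, 0.948) = 0.948
~(b \/ (b -> a)) = 1 − 0.948 = 0.052
~~(b \/ (b -> a)) = 1 − 0.052 = 0.948
~~~(b \/ (b -> a)) = 1 − 0.948 = 0.052
~(b \/ b) <-> ~~~(b \/ (b -> a)) = 1 − |0.786 − 0.052| = 1 − 0.734 = 0.266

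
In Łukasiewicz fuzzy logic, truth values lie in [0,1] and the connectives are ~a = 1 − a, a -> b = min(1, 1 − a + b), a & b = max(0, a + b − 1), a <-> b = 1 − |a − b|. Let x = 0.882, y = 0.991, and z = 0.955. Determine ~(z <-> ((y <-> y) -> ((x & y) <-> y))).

0.073

y <-> y = 1 − |0.991 − 0.991| = 1 − 0.000 = 1.000
x & y = max(0, 0.882 + 0.991 − 1) = max(0, 0.873) = 0.873
(x & y) <-> y = 1 − |0.873 − 0.991| = 1 − 0.118 = 0.882
(y <-> y) -> ((x & y) <-> y) = min(1, 1 − 1.000 + 0.882) = min(1, 0.882) = 0.882
z <-> ((y <-> y) -> ((x & y) <-> y)) = 1 − |0.955 − 0.882| = 1 − 0.073 = 0.927
~(z <-> ((y <-> y) -> ((x & y) <-> y))) = 1 − 0.927 = 0.073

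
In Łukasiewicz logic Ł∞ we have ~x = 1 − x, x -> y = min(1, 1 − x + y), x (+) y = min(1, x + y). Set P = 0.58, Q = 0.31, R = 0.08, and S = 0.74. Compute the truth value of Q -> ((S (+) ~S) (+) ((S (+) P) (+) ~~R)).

1.00

~S = 1 − 0.74 = 0.26
S (+) ~S = min(1, 0.74 + 0.26) = min(1, 1.00) = 1.00
S (+) P = min(1, 0.74 + 0.58) = min(1, 1.32) = 1.00
~R = 1 − 0.08 = 0.92
~~R = 1 − 0.92 = 0.08
(S (+) P) (+) ~~R = min(1, 1.00 + 0.08) = min(1, 1.08) = 1.00
(S (+) ~S) (+) ((S (+) P) (+) ~~R) = min(1, 1.00 + 1.00) = min(1, 2.00) = 1.00
Q -> ((S (+) ~S) (+) ((S (+) P) (+) ~~R)) = min(1, 1 − 0.31 + 1.00) = min(1, 1.69) = 1.00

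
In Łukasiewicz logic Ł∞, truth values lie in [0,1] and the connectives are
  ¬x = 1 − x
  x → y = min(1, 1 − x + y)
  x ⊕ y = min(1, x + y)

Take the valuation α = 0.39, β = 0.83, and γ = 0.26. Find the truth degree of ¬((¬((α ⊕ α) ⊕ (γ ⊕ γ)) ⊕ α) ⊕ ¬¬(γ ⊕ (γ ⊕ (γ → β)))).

0.00

α ⊕ α = min(1, 0.39 + 0.39) = min(1, 0.78) = 0.78
γ ⊕ γ = min(1, 0.26 + 0.26) = min(1, 0.52) = 0.52
(α ⊕ α) ⊕ (γ ⊕ γ) = min(1, 0.78 + 0.52) = min(1, 1.30) = 1.00
¬((α ⊕ α) ⊕ (γ ⊕ γ)) = 1 − 1.00 = 0.00
¬((α ⊕ α) ⊕ (γ ⊕ γ)) ⊕ α = min(1, 0.00 + 0.39) = min(1, 0.39) = 0.39
γ → β = min(1, 1 − 0.26 + 0.83) = min(1, 1.57) = 1.00
γ ⊕ (γ → β) = min(1, 0.26 + 1.00) = min(1, 1.26) = 1.00
γ ⊕ (γ ⊕ (γ → β)) = min(1, 0.26 + 1.00) = min(1, 1.26) = 1.00
¬(γ ⊕ (γ ⊕ (γ → β))) = 1 − 1.00 = 0.00
¬¬(γ ⊕ (γ ⊕ (γ → β))) = 1 − 0.00 = 1.00
(¬((α ⊕ α) ⊕ (γ ⊕ γ)) ⊕ α) ⊕ ¬¬(γ ⊕ (γ ⊕ (γ → β))) = min(1, 0.39 + 1.00) = min(1, 1.39) = 1.00
¬((¬((α ⊕ α) ⊕ (γ ⊕ γ)) ⊕ α) ⊕ ¬¬(γ ⊕ (γ ⊕ (γ → β)))) = 1 − 1.00 = 0.00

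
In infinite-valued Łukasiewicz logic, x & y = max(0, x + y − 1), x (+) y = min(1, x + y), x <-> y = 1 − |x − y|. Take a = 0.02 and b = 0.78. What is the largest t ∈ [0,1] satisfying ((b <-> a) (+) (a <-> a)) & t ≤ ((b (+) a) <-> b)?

0.98

b <-> a = 1 − |0.78 − 0.02| = 1 − 0.76 = 0.24
a <-> a = 1 − |0.02 − 0.02| = 1 − 0.00 = 1.00
(b <-> a) (+) (a <-> a) = min(1, 0.24 + 1.00) = min(1, 1.24) = 1.00
So the left factor is (b <-> a) (+) (a <-> a) = 1.00.
b (+) a = min(1, 0.78 + 0.02) = min(1, 0.80) = 0.80
(b (+) a) <-> b = 1 − |0.80 − 0.78| = 1 − 0.02 = 0.98
So the right-hand bound is (b (+) a) <-> b = 0.98.
The residuum of the Łukasiewicz t-norm gives the supremum: min(1, 1 − 1.00 + 0.98).
1 − 1.00 + 0.98 = 0.98, so t = min(1, 0.98) = 0.98.
Check: 1.00 & 0.98 = max(0, 0.98) = 0.98 ≤ 0.98.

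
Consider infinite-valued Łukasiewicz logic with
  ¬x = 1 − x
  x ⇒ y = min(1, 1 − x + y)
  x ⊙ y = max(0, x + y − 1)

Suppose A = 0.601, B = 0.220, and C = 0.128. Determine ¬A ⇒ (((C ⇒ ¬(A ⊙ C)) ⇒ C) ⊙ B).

0.601

¬A = 1 − 0.601 = 0.399
A ⊙ C = max(0, 0.601 + 0.128 − 1) = max(0, -0.271) = 0.000
¬(A ⊙ C) = 1 − 0.000 = 1.000
C ⇒ ¬(A ⊙ C) = min(1, 1 − 0.128 + 1.000) = min(1, 1.872) = 1.000
(C ⇒ ¬(A ⊙ C)) ⇒ C = min(1, 1 − 1.000 + 0.128) = min(1, 0.128) = 0.128
((C ⇒ ¬(A ⊙ C)) ⇒ C) ⊙ B = max(0, 0.128 + 0.220 − 1) = max(0, -0.652) = 0.000
¬A ⇒ (((C ⇒ ¬(A ⊙ C)) ⇒ C) ⊙ B) = min(1, 1 − 0.399 + 0.000) = min(1, 0.601) = 0.601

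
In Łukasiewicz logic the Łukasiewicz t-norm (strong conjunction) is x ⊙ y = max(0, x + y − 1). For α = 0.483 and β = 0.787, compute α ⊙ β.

α ⊙ β = max(0, 0.483 + 0.787 − 1) = max(0, 0.270) = 0.270
For comparison, the Gödel (minimum) t-norm min(x, y) would give 0.483.

0.270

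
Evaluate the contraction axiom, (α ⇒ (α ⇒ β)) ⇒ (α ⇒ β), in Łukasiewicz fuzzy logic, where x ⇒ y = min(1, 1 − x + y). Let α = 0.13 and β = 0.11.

0.98

α ⇒ β = min(1, 1 − 0.13 + 0.11) = min(1, 0.98) = 0.98
α ⇒ (α ⇒ β) = min(1, 1 − 0.13 + 0.98) = min(1, 1.85) = 1.00
(α ⇒ (α ⇒ β)) ⇒ (α ⇒ β) = min(1, 1 − 1.00 + 0.98) = min(1, 0.98) = 0.98
(The value 0.98 < 1 shows this instance is not satisfied; fails in Ł∞ (the t-norm is not idempotent).)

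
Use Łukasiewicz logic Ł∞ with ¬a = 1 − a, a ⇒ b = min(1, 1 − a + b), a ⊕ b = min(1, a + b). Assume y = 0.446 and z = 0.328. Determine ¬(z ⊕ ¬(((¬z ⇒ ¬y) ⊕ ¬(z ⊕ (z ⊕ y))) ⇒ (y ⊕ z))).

¬z = 1 − 0.328 = 0.672
¬y = 1 − 0.446 = 0.554
¬z ⇒ ¬y = min(1, 1 − 0.672 + 0.554) = min(1, 0.882) = 0.882
z ⊕ y = min(1, 0.328 + 0.446) = min(1, 0.774) = 0.774
z ⊕ (z ⊕ y) = min(1, 0.328 + 0.774) = min(1, 1.102) = 1.000
¬(z ⊕ (z ⊕ y)) = 1 − 1.000 = 0.000
(¬z ⇒ ¬y) ⊕ ¬(z ⊕ (z ⊕ y)) = min(1, 0.882 + 0.000) = min(1, 0.882) = 0.882
y ⊕ z = min(1, 0.446 + 0.328) = min(1, 0.774) = 0.774
((¬z ⇒ ¬y) ⊕ ¬(z ⊕ (z ⊕ y))) ⇒ (y ⊕ z) = min(1, 1 − 0.882 + 0.774) = min(1, 0.892) = 0.892
¬(((¬z ⇒ ¬y) ⊕ ¬(z ⊕ (z ⊕ y))) ⇒ (y ⊕ z)) = 1 − 0.892 = 0.108
z ⊕ ¬(((¬z ⇒ ¬y) ⊕ ¬(z ⊕ (z ⊕ y))) ⇒ (y ⊕ z)) = min(1, 0.328 + 0.108) = min(1, 0.436) = 0.436
¬(z ⊕ ¬(((¬z ⇒ ¬y) ⊕ ¬(z ⊕ (z ⊕ y))) ⇒ (y ⊕ z))) = 1 − 0.436 = 0.564

0.564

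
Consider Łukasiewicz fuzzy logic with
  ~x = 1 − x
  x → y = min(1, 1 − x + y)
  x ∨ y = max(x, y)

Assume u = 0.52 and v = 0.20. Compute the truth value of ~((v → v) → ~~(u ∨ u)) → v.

v → v = min(1, 1 − 0.20 + 0.20) = min(1, 1.00) = 1.00
u ∨ u = max(0.52, 0.52) = 0.52
~(u ∨ u) = 1 − 0.52 = 0.48
~~(u ∨ u) = 1 − 0.48 = 0.52
(v → v) → ~~(u ∨ u) = min(1, 1 − 1.00 + 0.52) = min(1, 0.52) = 0.52
~((v → v) → ~~(u ∨ u)) = 1 − 0.52 = 0.48
~((v → v) → ~~(u ∨ u)) → v = min(1, 1 − 0.48 + 0.20) = min(1, 0.72) = 0.72

0.72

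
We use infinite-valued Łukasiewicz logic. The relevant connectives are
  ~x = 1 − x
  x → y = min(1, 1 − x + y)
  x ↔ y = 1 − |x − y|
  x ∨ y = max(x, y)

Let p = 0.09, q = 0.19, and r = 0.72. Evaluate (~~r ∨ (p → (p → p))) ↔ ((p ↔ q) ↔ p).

~r = 1 − 0.72 = 0.28
~~r = 1 − 0.28 = 0.72
p → p = min(1, 1 − 0.09 + 0.09) = min(1, 1.00) = 1.00
p → (p → p) = min(1, 1 − 0.09 + 1.00) = min(1, 1.91) = 1.00
~~r ∨ (p → (p → p)) = max(0.72, 1.00) = 1.00
p ↔ q = 1 − |0.09 − 0.19| = 1 − 0.10 = 0.90
(p ↔ q) ↔ p = 1 − |0.90 − 0.09| = 1 − 0.81 = 0.19
(~~r ∨ (p → (p → p))) ↔ ((p ↔ q) ↔ p) = 1 − |1.00 − 0.19| = 1 − 0.81 = 0.19

0.19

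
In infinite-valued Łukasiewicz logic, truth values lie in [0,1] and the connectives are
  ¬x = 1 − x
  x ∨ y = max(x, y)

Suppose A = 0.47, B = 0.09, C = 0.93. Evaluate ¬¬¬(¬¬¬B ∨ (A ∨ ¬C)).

¬B = 1 − 0.09 = 0.91
¬¬B = 1 − 0.91 = 0.09
¬¬¬B = 1 − 0.09 = 0.91
¬C = 1 − 0.93 = 0.07
A ∨ ¬C = max(0.47, 0.07) = 0.47
¬¬¬B ∨ (A ∨ ¬C) = max(0.91, 0.47) = 0.91
¬(¬¬¬B ∨ (A ∨ ¬C)) = 1 − 0.91 = 0.09
¬¬(¬¬¬B ∨ (A ∨ ¬C)) = 1 − 0.09 = 0.91
¬¬¬(¬¬¬B ∨ (A ∨ ¬C)) = 1 − 0.91 = 0.09

0.09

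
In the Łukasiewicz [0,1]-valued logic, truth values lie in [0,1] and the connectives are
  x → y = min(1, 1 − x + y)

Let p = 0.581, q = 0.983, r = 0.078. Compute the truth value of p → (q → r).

0.514

q → r = min(1, 1 − 0.983 + 0.078) = min(1, 0.095) = 0.095
p → (q → r) = min(1, 1 − 0.581 + 0.095) = min(1, 0.514) = 0.514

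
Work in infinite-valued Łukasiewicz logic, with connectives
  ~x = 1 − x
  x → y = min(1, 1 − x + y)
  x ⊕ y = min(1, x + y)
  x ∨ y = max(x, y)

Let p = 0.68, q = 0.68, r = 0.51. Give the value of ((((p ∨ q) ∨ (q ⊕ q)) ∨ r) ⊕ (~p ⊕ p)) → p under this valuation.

0.68

p ∨ q = max(0.68, 0.68) = 0.68
q ⊕ q = min(1, 0.68 + 0.68) = min(1, 1.36) = 1.00
(p ∨ q) ∨ (q ⊕ q) = max(0.68, 1.00) = 1.00
((p ∨ q) ∨ (q ⊕ q)) ∨ r = max(1.00, 0.51) = 1.00
~p = 1 − 0.68 = 0.32
~p ⊕ p = min(1, 0.32 + 0.68) = min(1, 1.00) = 1.00
(((p ∨ q) ∨ (q ⊕ q)) ∨ r) ⊕ (~p ⊕ p) = min(1, 1.00 + 1.00) = min(1, 2.00) = 1.00
((((p ∨ q) ∨ (q ⊕ q)) ∨ r) ⊕ (~p ⊕ p)) → p = min(1, 1 − 1.00 + 0.68) = min(1, 0.68) = 0.68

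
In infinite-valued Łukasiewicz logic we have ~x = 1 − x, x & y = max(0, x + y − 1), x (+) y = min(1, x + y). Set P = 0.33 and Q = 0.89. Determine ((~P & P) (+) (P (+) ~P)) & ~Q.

0.11

~P = 1 − 0.33 = 0.67
~P & P = max(0, 0.67 + 0.33 − 1) = max(0, 0.00) = 0.00
P (+) ~P = min(1, 0.33 + 0.67) = min(1, 1.00) = 1.00
(~P & P) (+) (P (+) ~P) = min(1, 0.00 + 1.00) = min(1, 1.00) = 1.00
~Q = 1 − 0.89 = 0.11
((~P & P) (+) (P (+) ~P)) & ~Q = max(0, 1.00 + 0.11 − 1) = max(0, 0.11) = 0.11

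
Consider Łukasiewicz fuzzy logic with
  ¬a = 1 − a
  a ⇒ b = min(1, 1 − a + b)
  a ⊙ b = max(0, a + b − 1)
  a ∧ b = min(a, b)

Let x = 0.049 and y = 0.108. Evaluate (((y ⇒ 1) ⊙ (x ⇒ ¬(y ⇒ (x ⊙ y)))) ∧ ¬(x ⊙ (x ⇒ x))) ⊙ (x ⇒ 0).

y ⇒ 1 = min(1, 1 − 0.108 + 1.000) = min(1, 1.892) = 1.000
x ⊙ y = max(0, 0.049 + 0.108 − 1) = max(0, -0.843) = 0.000
y ⇒ (x ⊙ y) = min(1, 1 − 0.108 + 0.000) = min(1, 0.892) = 0.892
¬(y ⇒ (x ⊙ y)) = 1 − 0.892 = 0.108
x ⇒ ¬(y ⇒ (x ⊙ y)) = min(1, 1 − 0.049 + 0.108) = min(1, 1.059) = 1.000
(y ⇒ 1) ⊙ (x ⇒ ¬(y ⇒ (x ⊙ y))) = max(0, 1.000 + 1.000 − 1) = max(0, 1.000) = 1.000
x ⇒ x = min(1, 1 − 0.049 + 0.049) = min(1, 1.000) = 1.000
x ⊙ (x ⇒ x) = max(0, 0.049 + 1.000 − 1) = max(0, 0.049) = 0.049
¬(x ⊙ (x ⇒ x)) = 1 − 0.049 = 0.951
((y ⇒ 1) ⊙ (x ⇒ ¬(y ⇒ (x ⊙ y)))) ∧ ¬(x ⊙ (x ⇒ x)) = min(1.000, 0.951) = 0.951
x ⇒ 0 = min(1, 1 − 0.049 + 0.000) = min(1, 0.951) = 0.951
(((y ⇒ 1) ⊙ (x ⇒ ¬(y ⇒ (x ⊙ y)))) ∧ ¬(x ⊙ (x ⇒ x))) ⊙ (x ⇒ 0) = max(0, 0.951 + 0.951 − 1) = max(0, 0.902) = 0.902

0.902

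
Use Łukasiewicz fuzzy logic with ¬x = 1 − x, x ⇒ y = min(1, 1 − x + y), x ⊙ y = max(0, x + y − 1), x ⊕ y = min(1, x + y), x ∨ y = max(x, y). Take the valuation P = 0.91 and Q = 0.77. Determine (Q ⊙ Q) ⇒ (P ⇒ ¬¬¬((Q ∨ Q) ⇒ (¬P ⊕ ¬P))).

Q ⊙ Q = max(0, 0.77 + 0.77 − 1) = max(0, 0.54) = 0.54
Q ∨ Q = max(0.77, 0.77) = 0.77
¬P = 1 − 0.91 = 0.09
¬P ⊕ ¬P = min(1, 0.09 + 0.09) = min(1, 0.18) = 0.18
(Q ∨ Q) ⇒ (¬P ⊕ ¬P) = min(1, 1 − 0.77 + 0.18) = min(1, 0.41) = 0.41
¬((Q ∨ Q) ⇒ (¬P ⊕ ¬P)) = 1 − 0.41 = 0.59
¬¬((Q ∨ Q) ⇒ (¬P ⊕ ¬P)) = 1 − 0.59 = 0.41
¬¬¬((Q ∨ Q) ⇒ (¬P ⊕ ¬P)) = 1 − 0.41 = 0.59
P ⇒ ¬¬¬((Q ∨ Q) ⇒ (¬P ⊕ ¬P)) = min(1, 1 − 0.91 + 0.59) = min(1, 0.68) = 0.68
(Q ⊙ Q) ⇒ (P ⇒ ¬¬¬((Q ∨ Q) ⇒ (¬P ⊕ ¬P))) = min(1, 1 − 0.54 + 0.68) = min(1, 1.14) = 1.00

1.00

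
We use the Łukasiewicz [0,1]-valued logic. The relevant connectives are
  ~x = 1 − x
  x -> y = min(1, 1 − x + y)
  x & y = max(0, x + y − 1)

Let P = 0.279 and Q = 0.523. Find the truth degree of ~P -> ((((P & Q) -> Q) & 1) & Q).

~P = 1 − 0.279 = 0.721
P & Q = max(0, 0.279 + 0.523 − 1) = max(0, -0.198) = 0.000
(P & Q) -> Q = min(1, 1 − 0.000 + 0.523) = min(1, 1.523) = 1.000
((P & Q) -> Q) & 1 = max(0, 1.000 + 1.000 − 1) = max(0, 1.000) = 1.000
(((P & Q) -> Q) & 1) & Q = max(0, 1.000 + 0.523 − 1) = max(0, 0.523) = 0.523
~P -> ((((P & Q) -> Q) & 1) & Q) = min(1, 1 − 0.721 + 0.523) = min(1, 0.802) = 0.802

0.802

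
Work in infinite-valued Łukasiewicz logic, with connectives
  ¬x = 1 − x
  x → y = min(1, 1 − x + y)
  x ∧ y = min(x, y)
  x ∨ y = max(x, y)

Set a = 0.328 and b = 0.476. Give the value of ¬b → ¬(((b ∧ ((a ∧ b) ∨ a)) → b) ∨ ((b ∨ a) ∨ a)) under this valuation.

0.476

¬b = 1 − 0.476 = 0.524
a ∧ b = min(0.328, 0.476) = 0.328
(a ∧ b) ∨ a = max(0.328, 0.328) = 0.328
b ∧ ((a ∧ b) ∨ a) = min(0.476, 0.328) = 0.328
(b ∧ ((a ∧ b) ∨ a)) → b = min(1, 1 − 0.328 + 0.476) = min(1, 1.148) = 1.000
b ∨ a = max(0.476, 0.328) = 0.476
(b ∨ a) ∨ a = max(0.476, 0.328) = 0.476
((b ∧ ((a ∧ b) ∨ a)) → b) ∨ ((b ∨ a) ∨ a) = max(1.000, 0.476) = 1.000
¬(((b ∧ ((a ∧ b) ∨ a)) → b) ∨ ((b ∨ a) ∨ a)) = 1 − 1.000 = 0.000
¬b → ¬(((b ∧ ((a ∧ b) ∨ a)) → b) ∨ ((b ∨ a) ∨ a)) = min(1, 1 − 0.524 + 0.000) = min(1, 0.476) = 0.476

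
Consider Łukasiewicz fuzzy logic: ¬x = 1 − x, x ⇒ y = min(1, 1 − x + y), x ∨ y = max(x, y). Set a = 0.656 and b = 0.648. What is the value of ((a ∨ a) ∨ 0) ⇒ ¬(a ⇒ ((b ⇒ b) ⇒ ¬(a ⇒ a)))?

1.000

a ∨ a = max(0.656, 0.656) = 0.656
(a ∨ a) ∨ 0 = max(0.656, 0.000) = 0.656
b ⇒ b = min(1, 1 − 0.648 + 0.648) = min(1, 1.000) = 1.000
a ⇒ a = min(1, 1 − 0.656 + 0.656) = min(1, 1.000) = 1.000
¬(a ⇒ a) = 1 − 1.000 = 0.000
(b ⇒ b) ⇒ ¬(a ⇒ a) = min(1, 1 − 1.000 + 0.000) = min(1, 0.000) = 0.000
a ⇒ ((b ⇒ b) ⇒ ¬(a ⇒ a)) = min(1, 1 − 0.656 + 0.000) = min(1, 0.344) = 0.344
¬(a ⇒ ((b ⇒ b) ⇒ ¬(a ⇒ a))) = 1 − 0.344 = 0.656
((a ∨ a) ∨ 0) ⇒ ¬(a ⇒ ((b ⇒ b) ⇒ ¬(a ⇒ a))) = min(1, 1 − 0.656 + 0.656) = min(1, 1.000) = 1.000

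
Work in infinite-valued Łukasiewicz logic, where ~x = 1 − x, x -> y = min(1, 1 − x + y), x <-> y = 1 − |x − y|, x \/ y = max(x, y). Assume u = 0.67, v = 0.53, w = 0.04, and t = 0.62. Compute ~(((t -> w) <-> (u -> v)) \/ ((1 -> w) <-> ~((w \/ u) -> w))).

0.44

t -> w = min(1, 1 − 0.62 + 0.04) = min(1, 0.42) = 0.42
u -> v = min(1, 1 − 0.67 + 0.53) = min(1, 0.86) = 0.86
(t -> w) <-> (u -> v) = 1 − |0.42 − 0.86| = 1 − 0.44 = 0.56
1 -> w = min(1, 1 − 1.00 + 0.04) = min(1, 0.04) = 0.04
w \/ u = max(0.04, 0.67) = 0.67
(w \/ u) -> w = min(1, 1 − 0.67 + 0.04) = min(1, 0.37) = 0.37
~((w \/ u) -> w) = 1 − 0.37 = 0.63
(1 -> w) <-> ~((w \/ u) -> w) = 1 − |0.04 − 0.63| = 1 − 0.59 = 0.41
((t -> w) <-> (u -> v)) \/ ((1 -> w) <-> ~((w \/ u) -> w)) = max(0.56, 0.41) = 0.56
~(((t -> w) <-> (u -> v)) \/ ((1 -> w) <-> ~((w \/ u) -> w))) = 1 − 0.56 = 0.44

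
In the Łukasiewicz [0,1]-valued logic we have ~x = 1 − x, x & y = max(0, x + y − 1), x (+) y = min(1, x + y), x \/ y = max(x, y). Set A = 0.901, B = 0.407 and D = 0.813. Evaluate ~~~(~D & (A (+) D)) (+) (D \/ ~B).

1.000

~D = 1 − 0.813 = 0.187
A (+) D = min(1, 0.901 + 0.813) = min(1, 1.714) = 1.000
~D & (A (+) D) = max(0, 0.187 + 1.000 − 1) = max(0, 0.187) = 0.187
~(~D & (A (+) D)) = 1 − 0.187 = 0.813
~~(~D & (A (+) D)) = 1 − 0.813 = 0.187
~~~(~D & (A (+) D)) = 1 − 0.187 = 0.813
~B = 1 − 0.407 = 0.593
D \/ ~B = max(0.813, 0.593) = 0.813
~~~(~D & (A (+) D)) (+) (D \/ ~B) = min(1, 0.813 + 0.813) = min(1, 1.626) = 1.000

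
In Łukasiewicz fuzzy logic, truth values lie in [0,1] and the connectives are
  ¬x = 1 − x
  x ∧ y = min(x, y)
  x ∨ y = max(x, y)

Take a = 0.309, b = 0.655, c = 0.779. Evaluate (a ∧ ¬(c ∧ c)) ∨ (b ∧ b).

0.655

c ∧ c = min(0.779, 0.779) = 0.779
¬(c ∧ c) = 1 − 0.779 = 0.221
a ∧ ¬(c ∧ c) = min(0.309, 0.221) = 0.221
b ∧ b = min(0.655, 0.655) = 0.655
(a ∧ ¬(c ∧ c)) ∨ (b ∧ b) = max(0.221, 0.655) = 0.655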